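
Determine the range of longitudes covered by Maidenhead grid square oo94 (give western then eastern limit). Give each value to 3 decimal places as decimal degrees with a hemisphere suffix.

Field O=14, O=14: +14·20° lon, +14·10° lat → SW at lon 100°, lat 50°.
Square 9, 4: +9·2° lon, +4·1° lat → SW at lon 118°, lat 54°.
Cell spans 2° lon × 1° lat.
west 118.000° E, east 120.000° E.

118.000° E, 120.000° E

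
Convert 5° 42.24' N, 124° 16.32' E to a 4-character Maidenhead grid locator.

PJ25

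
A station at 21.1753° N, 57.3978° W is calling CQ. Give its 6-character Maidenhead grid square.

GL11he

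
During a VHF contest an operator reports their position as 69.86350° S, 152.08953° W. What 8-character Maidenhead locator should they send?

Shift to the Maidenhead origin (180°W, 90°S): lon 27.91047, lat 20.13650.
Field: lon ⌊27.91047/20⌋ = 1 → B; lat ⌊20.13650/10⌋ = 2 → C.
Square: lon ⌊7.91047/2⌋ = 3; lat ⌊0.13650/1⌋ = 0.
Subsquare: lon ⌊1.91047/0.0833333⌋ = 22 → w; lat ⌊0.13650/0.0416667⌋ = 3 → d.
Extended square: lon ⌊0.07714/0.00833333⌋ = 9; lat ⌊0.01150/0.00416667⌋ = 2.

BC30wd92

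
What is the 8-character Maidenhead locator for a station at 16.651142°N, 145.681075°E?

QK26up16

Offset from 180°W / 90°S: lon 325.68107°, lat 106.65114°.
Field: 325.68107/20 → 16 → Q, 106.65114/10 → 10 → K; chars QK.
Square: 5.68107/2 → 2, 6.65114/1 → 6; chars 26.
Subsquare: 1.68107/0.0833333 → 20 → u, 0.65114/0.0416667 → 15 → p; chars up.
Extended square: 0.01441/0.00833333 → 1, 0.02614/0.00416667 → 6; chars 16.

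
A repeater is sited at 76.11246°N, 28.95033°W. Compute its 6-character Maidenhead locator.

Add 180° to longitude and 90° to latitude: 151.0497, 166.1125.
Field: lon ⌊151.0497/20⌋ = 7 → H; lat ⌊166.1125/10⌋ = 16 → Q.
Square: lon ⌊11.0497/2⌋ = 5; lat ⌊6.1125/1⌋ = 6.
Subsquare: lon ⌊1.0497/0.0833333⌋ = 12 → m; lat ⌊0.1125/0.0416667⌋ = 2 → c.

HQ56mc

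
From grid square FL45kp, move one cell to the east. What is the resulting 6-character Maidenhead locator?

FL45lp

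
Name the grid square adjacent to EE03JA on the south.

Latitude subsquare a = 0; −1 → -1, wraps to 23 = x, carry into square.
Latitude square 3; −1 → 2.
The longitude characters are unchanged.

EE02jx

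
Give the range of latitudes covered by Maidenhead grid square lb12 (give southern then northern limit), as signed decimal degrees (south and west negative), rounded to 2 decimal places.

-78.00, -77.00

Field L=11, B=1: +11·20° lon, +1·10° lat → SW at lon 40°, lat -80°.
Square 1, 2: +1·2° lon, +2·1° lat → SW at lon 42°, lat -78°.
Cell spans 2° lon × 1° lat.
south -78.00, north -77.00.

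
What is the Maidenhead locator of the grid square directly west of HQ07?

Longitude square 0; −1 → -1, wraps to 9, carry into field.
Longitude field H = 7; −1 → 6 = G.
The latitude characters are unchanged.

GQ97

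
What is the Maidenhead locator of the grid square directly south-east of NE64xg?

NE74af

Longitude subsquare x = 23; +1 → 24, wraps to 0 = a, carry into square.
Longitude square 6; +1 → 7.
Latitude subsquare g = 6; −1 → 5 = f.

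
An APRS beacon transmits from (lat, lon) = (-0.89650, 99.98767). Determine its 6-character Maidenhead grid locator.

Add 180° to longitude and 90° to latitude: 279.9877, 89.1035.
Field (20°×10°, letters A–R): 279.9877/20 → 13 → N, 89.1035/10 → 8 → I; chars NI.
Square (2°×1°, digits 0–9): 19.9877/2 → 9, 9.1035/1 → 9; chars 99.
Subsquare (5′×2.5′, letters a–x): 1.9877/0.0833333 → 23 → x, 0.1035/0.0416667 → 2 → c; chars xc.

NI99xc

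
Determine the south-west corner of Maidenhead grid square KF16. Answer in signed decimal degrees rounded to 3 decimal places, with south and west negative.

-34.000, 22.000

Field K=10, F=5: +10·20° lon, +5·10° lat → SW at lon 20°, lat -40°.
Square 1, 6: +1·2° lon, +6·1° lat → SW at lon 22°, lat -34°.
latitude -34.000, longitude 22.000.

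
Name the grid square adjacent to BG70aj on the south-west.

BG60xi

Longitude subsquare a = 0; −1 → -1, wraps to 23 = x, carry into square.
Longitude square 7; −1 → 6.
Latitude subsquare j = 9; −1 → 8 = i.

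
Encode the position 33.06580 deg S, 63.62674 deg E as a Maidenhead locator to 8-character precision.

MF16tw54

Shift to the Maidenhead origin (180°W, 90°S): lon 243.62674, lat 56.93420.
Field: lon ⌊243.62674/20⌋ = 12 → M; lat ⌊56.93420/10⌋ = 5 → F.
Square: lon ⌊3.62674/2⌋ = 1; lat ⌊6.93420/1⌋ = 6.
Subsquare: lon ⌊1.62674/0.0833333⌋ = 19 → t; lat ⌊0.93420/0.0416667⌋ = 22 → w.
Extended square: lon ⌊0.04341/0.00833333⌋ = 5; lat ⌊0.01753/0.00416667⌋ = 4.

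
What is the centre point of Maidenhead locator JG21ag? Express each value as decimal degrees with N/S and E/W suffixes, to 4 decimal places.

Field J=9, G=6: +9·20° lon, +6·10° lat → SW at lon 0°, lat -30°.
Square 2, 1: +2·2° lon, +1·1° lat → SW at lon 4°, lat -29°.
Subsquare a=0, g=6: +0·0.0833333° lon, +6·0.0416667° lat → SW at lon 4°, lat -28.75°.
Cell spans 0.0833333° lon × 0.0416667° lat. Centre is SW corner plus half of each.
latitude 28.7292° S, longitude 4.0417° E.

28.7292° S, 4.0417° E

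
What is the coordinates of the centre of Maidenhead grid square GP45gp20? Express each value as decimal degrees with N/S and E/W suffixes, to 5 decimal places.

Field G=6, P=15: +6·20° lon, +15·10° lat → SW at lon -60°, lat 60°.
Square 4, 5: +4·2° lon, +5·1° lat → SW at lon -52°, lat 65°.
Subsquare g=6, p=15: +6·0.0833333° lon, +15·0.0416667° lat → SW at lon -51.5°, lat 65.625°.
Extended square 2, 0: +2·0.00833333° lon, +0·0.00416667° lat → SW at lon -51.4833°, lat 65.625°.
Cell spans 0.00833333° lon × 0.00416667° lat. Centre is SW corner plus half of each.
latitude 65.62708° N, longitude 51.47917° W.

65.62708° N, 51.47917° W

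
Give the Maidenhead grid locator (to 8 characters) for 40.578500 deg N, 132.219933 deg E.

PN60cn68

Shift to the Maidenhead origin (180°W, 90°S): lon 312.21993, lat 130.57850.
Field: lon ⌊312.21993/20⌋ = 15 → P; lat ⌊130.57850/10⌋ = 13 → N.
Square: lon ⌊12.21993/2⌋ = 6; lat ⌊0.57850/1⌋ = 0.
Subsquare: lon ⌊0.21993/0.0833333⌋ = 2 → c; lat ⌊0.57850/0.0416667⌋ = 13 → n.
Extended square: lon ⌊0.05327/0.00833333⌋ = 6; lat ⌊0.03683/0.00416667⌋ = 8.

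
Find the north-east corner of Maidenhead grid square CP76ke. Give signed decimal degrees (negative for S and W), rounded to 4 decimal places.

Field C=2, P=15: +2·20° lon, +15·10° lat → SW at lon -140°, lat 60°.
Square 7, 6: +7·2° lon, +6·1° lat → SW at lon -126°, lat 66°.
Subsquare k=10, e=4: +10·0.0833333° lon, +4·0.0416667° lat → SW at lon -125.167°, lat 66.1667°.
Cell spans 0.0833333° lon × 0.0416667° lat. NE corner is SW corner plus one full cell.
latitude 66.2083, longitude -125.0833.

66.2083, -125.0833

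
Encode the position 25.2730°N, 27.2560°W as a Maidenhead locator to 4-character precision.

HL65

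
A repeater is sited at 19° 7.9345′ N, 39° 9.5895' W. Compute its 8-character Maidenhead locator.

Shift to the Maidenhead origin (180°W, 90°S): lon 140.84017, lat 109.13224.
Field: 140.84017/20 → 7 → H, 109.13224/10 → 10 → K; chars HK.
Square: 0.84017/2 → 0, 9.13224/1 → 9; chars 09.
Subsquare: 0.84017/0.0833333 → 10 → k, 0.13224/0.0416667 → 3 → d; chars kd.
Extended square: 0.00684/0.00833333 → 0, 0.00724/0.00416667 → 1; chars 01.

HK09kd01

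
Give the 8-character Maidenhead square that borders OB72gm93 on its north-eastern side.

OB72hm04

Longitude extended square 9; +1 → 10, wraps to 0, carry into subsquare.
Longitude subsquare g = 6; +1 → 7 = h.
Latitude extended square 3; +1 → 4.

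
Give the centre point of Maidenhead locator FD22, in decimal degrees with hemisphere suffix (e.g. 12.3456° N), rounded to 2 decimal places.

57.50° S, 75.00° W

Field F=5, D=3: +5·20° lon, +3·10° lat → SW at lon -80°, lat -60°.
Square 2, 2: +2·2° lon, +2·1° lat → SW at lon -76°, lat -58°.
Cell spans 2° lon × 1° lat. Centre is SW corner plus half of each.
latitude 57.50° S, longitude 75.00° W.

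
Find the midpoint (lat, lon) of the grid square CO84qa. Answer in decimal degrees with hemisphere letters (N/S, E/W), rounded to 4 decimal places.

Field C=2, O=14: +2·20° lon, +14·10° lat → SW at lon -140°, lat 50°.
Square 8, 4: +8·2° lon, +4·1° lat → SW at lon -124°, lat 54°.
Subsquare q=16, a=0: +16·0.0833333° lon, +0·0.0416667° lat → SW at lon -122.667°, lat 54°.
Cell spans 0.0833333° lon × 0.0416667° lat. Centre is SW corner plus half of each.
latitude 54.0208° N, longitude 122.6250° W.

54.0208° N, 122.6250° W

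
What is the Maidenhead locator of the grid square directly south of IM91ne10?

Latitude extended square 0; −1 → -1, wraps to 9, carry into subsquare.
Latitude subsquare e = 4; −1 → 3 = d.
The longitude characters are unchanged.

IM91nd19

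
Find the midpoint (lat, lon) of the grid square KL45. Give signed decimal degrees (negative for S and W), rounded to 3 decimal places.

Field K=10, L=11: +10·20° lon, +11·10° lat → SW at lon 20°, lat 20°.
Square 4, 5: +4·2° lon, +5·1° lat → SW at lon 28°, lat 25°.
Cell spans 2° lon × 1° lat. Centre is SW corner plus half of each.
latitude 25.500, longitude 29.000.

25.500, 29.000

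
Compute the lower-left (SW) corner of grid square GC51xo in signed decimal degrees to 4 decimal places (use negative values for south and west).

Field G=6, C=2: +6·20° lon, +2·10° lat → SW at lon -60°, lat -70°.
Square 5, 1: +5·2° lon, +1·1° lat → SW at lon -50°, lat -69°.
Subsquare x=23, o=14: +23·0.0833333° lon, +14·0.0416667° lat → SW at lon -48.0833°, lat -68.4167°.
latitude -68.4167, longitude -48.0833.

-68.4167, -48.0833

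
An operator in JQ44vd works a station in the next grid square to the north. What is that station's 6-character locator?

JQ44ve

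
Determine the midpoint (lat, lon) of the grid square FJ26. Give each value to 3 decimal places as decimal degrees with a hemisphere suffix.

6.500° N, 75.000° W

Field F=5, J=9: +5·20° lon, +9·10° lat → SW at lon -80°, lat 0°.
Square 2, 6: +2·2° lon, +6·1° lat → SW at lon -76°, lat 6°.
Cell spans 2° lon × 1° lat. Centre is SW corner plus half of each.
latitude 6.500° N, longitude 75.000° W.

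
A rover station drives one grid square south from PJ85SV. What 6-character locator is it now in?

PJ85su

Latitude subsquare v = 21; −1 → 20 = u.
The longitude characters are unchanged.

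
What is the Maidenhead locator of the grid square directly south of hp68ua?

HP67ux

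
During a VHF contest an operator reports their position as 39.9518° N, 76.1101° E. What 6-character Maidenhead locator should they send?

MM89bw

Shift to the Maidenhead origin (180°W, 90°S): lon 256.1101, lat 129.9518.
Field (20°×10°, letters A–R): 256.1101/20 → 12 → M, 129.9518/10 → 12 → M; chars MM.
Square (2°×1°, digits 0–9): 16.1101/2 → 8, 9.9518/1 → 9; chars 89.
Subsquare (5′×2.5′, letters a–x): 0.1101/0.0833333 → 1 → b, 0.9518/0.0416667 → 22 → w; chars bw.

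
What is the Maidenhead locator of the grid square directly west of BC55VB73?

BC55vb63

Longitude extended square 7; −1 → 6.
The latitude characters are unchanged.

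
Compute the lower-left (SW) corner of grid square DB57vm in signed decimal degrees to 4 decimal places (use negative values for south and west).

-72.5000, -108.2500

Field D=3, B=1: +3·20° lon, +1·10° lat → SW at lon -120°, lat -80°.
Square 5, 7: +5·2° lon, +7·1° lat → SW at lon -110°, lat -73°.
Subsquare v=21, m=12: +21·0.0833333° lon, +12·0.0416667° lat → SW at lon -108.25°, lat -72.5°.
latitude -72.5000, longitude -108.2500.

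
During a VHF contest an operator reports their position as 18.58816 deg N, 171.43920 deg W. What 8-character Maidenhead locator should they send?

Add 180° to longitude and 90° to latitude: 8.56080, 108.58816.
Field: lon ⌊8.56080/20⌋ = 0 → A; lat ⌊108.58816/10⌋ = 10 → K.
Square: lon ⌊8.56080/2⌋ = 4; lat ⌊8.58816/1⌋ = 8.
Subsquare: lon ⌊0.56080/0.0833333⌋ = 6 → g; lat ⌊0.58816/0.0416667⌋ = 14 → o.
Extended square: lon ⌊0.06080/0.00833333⌋ = 7; lat ⌊0.00483/0.00416667⌋ = 1.

AK48go71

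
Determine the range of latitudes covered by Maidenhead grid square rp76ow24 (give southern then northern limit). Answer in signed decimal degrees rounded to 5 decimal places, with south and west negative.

Field R=17, P=15: +17·20° lon, +15·10° lat → SW at lon 160°, lat 60°.
Square 7, 6: +7·2° lon, +6·1° lat → SW at lon 174°, lat 66°.
Subsquare o=14, w=22: +14·0.0833333° lon, +22·0.0416667° lat → SW at lon 175.167°, lat 66.9167°.
Extended square 2, 4: +2·0.00833333° lon, +4·0.00416667° lat → SW at lon 175.183°, lat 66.9333°.
Cell spans 0.00833333° lon × 0.00416667° lat.
south 66.93333, north 66.93750.

66.93333, 66.93750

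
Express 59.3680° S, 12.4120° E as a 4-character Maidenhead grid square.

Offset from 180°W / 90°S: lon 192.41°, lat 30.63°.
Field (20°×10°, letters A–R): 192.41/20 → 9 → J, 30.63/10 → 3 → D; chars JD.
Square (2°×1°, digits 0–9): 12.41/2 → 6, 0.63/1 → 0; chars 60.

JD60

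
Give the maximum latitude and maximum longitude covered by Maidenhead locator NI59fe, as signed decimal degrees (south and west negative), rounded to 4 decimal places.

-0.7917, 90.5000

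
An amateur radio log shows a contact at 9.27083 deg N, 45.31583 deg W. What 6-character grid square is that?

Add 180° to longitude and 90° to latitude: 134.6842, 99.2708.
Field (20°×10°, letters A–R): 134.6842/20 → 6 → G, 99.2708/10 → 9 → J; chars GJ.
Square (2°×1°, digits 0–9): 14.6842/2 → 7, 9.2708/1 → 9; chars 79.
Subsquare (5′×2.5′, letters a–x): 0.6842/0.0833333 → 8 → i, 0.2708/0.0416667 → 6 → g; chars ig.

GJ79ig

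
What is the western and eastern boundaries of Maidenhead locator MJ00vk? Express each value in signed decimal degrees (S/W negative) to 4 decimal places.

Field M=12, J=9: +12·20° lon, +9·10° lat → SW at lon 60°, lat 0°.
Square 0, 0: +0·2° lon, +0·1° lat → SW at lon 60°, lat 0°.
Subsquare v=21, k=10: +21·0.0833333° lon, +10·0.0416667° lat → SW at lon 61.75°, lat 0.416667°.
Cell spans 0.0833333° lon × 0.0416667° lat.
west 61.7500, east 61.8333.

61.7500, 61.8333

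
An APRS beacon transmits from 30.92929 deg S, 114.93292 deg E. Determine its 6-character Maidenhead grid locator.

Offset from 180°W / 90°S: lon 294.9329°, lat 59.0707°.
Field: lon ⌊294.9329/20⌋ = 14 → O; lat ⌊59.0707/10⌋ = 5 → F.
Square: lon ⌊14.9329/2⌋ = 7; lat ⌊9.0707/1⌋ = 9.
Subsquare: lon ⌊0.9329/0.0833333⌋ = 11 → l; lat ⌊0.0707/0.0416667⌋ = 1 → b.

OF79lb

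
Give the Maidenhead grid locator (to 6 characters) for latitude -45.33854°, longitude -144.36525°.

BE74tp

Shift to the Maidenhead origin (180°W, 90°S): lon 35.6347, lat 44.6615.
Field: lon ⌊35.6347/20⌋ = 1 → B; lat ⌊44.6615/10⌋ = 4 → E.
Square: lon ⌊15.6347/2⌋ = 7; lat ⌊4.6615/1⌋ = 4.
Subsquare: lon ⌊1.6347/0.0833333⌋ = 19 → t; lat ⌊0.6615/0.0416667⌋ = 15 → p.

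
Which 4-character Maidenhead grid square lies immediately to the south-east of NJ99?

OJ08

Longitude square 9; +1 → 10, wraps to 0, carry into field.
Longitude field N = 13; +1 → 14 = O.
Latitude square 9; −1 → 8.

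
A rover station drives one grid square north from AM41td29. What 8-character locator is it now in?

AM41te20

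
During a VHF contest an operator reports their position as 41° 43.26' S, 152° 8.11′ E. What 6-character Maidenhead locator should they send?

QE68bg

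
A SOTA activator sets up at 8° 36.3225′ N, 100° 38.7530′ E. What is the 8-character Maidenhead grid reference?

OJ08ho75

Shift to the Maidenhead origin (180°W, 90°S): lon 280.64588, lat 98.60537.
Field (20°×10°, letters A–R): 280.64588/20 → 14 → O, 98.60537/10 → 9 → J; chars OJ.
Square (2°×1°, digits 0–9): 0.64588/2 → 0, 8.60537/1 → 8; chars 08.
Subsquare (5′×2.5′, letters a–x): 0.64588/0.0833333 → 7 → h, 0.60537/0.0416667 → 14 → o; chars ho.
Extended square (30″×15″, digits 0–9): 0.06255/0.00833333 → 7, 0.02204/0.00416667 → 5; chars 75.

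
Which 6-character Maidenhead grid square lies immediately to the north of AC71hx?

AC72ha

Latitude subsquare x = 23; +1 → 24, wraps to 0 = a, carry into square.
Latitude square 1; +1 → 2.
The longitude characters are unchanged.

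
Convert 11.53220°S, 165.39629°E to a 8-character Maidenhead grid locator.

Shift to the Maidenhead origin (180°W, 90°S): lon 345.39629, lat 78.46780.
Field: lon ⌊345.39629/20⌋ = 17 → R; lat ⌊78.46780/10⌋ = 7 → H.
Square: lon ⌊5.39629/2⌋ = 2; lat ⌊8.46780/1⌋ = 8.
Subsquare: lon ⌊1.39629/0.0833333⌋ = 16 → q; lat ⌊0.46780/0.0416667⌋ = 11 → l.
Extended square: lon ⌊0.06296/0.00833333⌋ = 7; lat ⌊0.00947/0.00416667⌋ = 2.

RH28ql72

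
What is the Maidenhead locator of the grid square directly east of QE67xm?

Longitude subsquare x = 23; +1 → 24, wraps to 0 = a, carry into square.
Longitude square 6; +1 → 7.
The latitude characters are unchanged.

QE77am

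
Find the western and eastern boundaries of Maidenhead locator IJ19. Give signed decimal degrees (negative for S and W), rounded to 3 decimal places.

Field I=8, J=9: +8·20° lon, +9·10° lat → SW at lon -20°, lat 0°.
Square 1, 9: +1·2° lon, +9·1° lat → SW at lon -18°, lat 9°.
Cell spans 2° lon × 1° lat.
west -18.000, east -16.000.

-18.000, -16.000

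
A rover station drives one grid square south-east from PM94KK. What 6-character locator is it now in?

PM94lj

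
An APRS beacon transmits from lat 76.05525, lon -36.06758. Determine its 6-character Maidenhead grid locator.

HQ16xb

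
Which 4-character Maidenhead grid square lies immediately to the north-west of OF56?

OF47

Longitude square 5; −1 → 4.
Latitude square 6; +1 → 7.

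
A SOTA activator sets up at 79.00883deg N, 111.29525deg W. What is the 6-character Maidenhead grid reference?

Add 180° to longitude and 90° to latitude: 68.7048, 169.0088.
Field: lon ⌊68.7048/20⌋ = 3 → D; lat ⌊169.0088/10⌋ = 16 → Q.
Square: lon ⌊8.7048/2⌋ = 4; lat ⌊9.0088/1⌋ = 9.
Subsquare: lon ⌊0.7048/0.0833333⌋ = 8 → i; lat ⌊0.0088/0.0416667⌋ = 0 → a.

DQ49ia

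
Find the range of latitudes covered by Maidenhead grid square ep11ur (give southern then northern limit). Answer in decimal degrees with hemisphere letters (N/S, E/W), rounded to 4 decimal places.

Field E=4, P=15: +4·20° lon, +15·10° lat → SW at lon -100°, lat 60°.
Square 1, 1: +1·2° lon, +1·1° lat → SW at lon -98°, lat 61°.
Subsquare u=20, r=17: +20·0.0833333° lon, +17·0.0416667° lat → SW at lon -96.3333°, lat 61.7083°.
Cell spans 0.0833333° lon × 0.0416667° lat.
south 61.7083° N, north 61.7500° N.

61.7083° N, 61.7500° N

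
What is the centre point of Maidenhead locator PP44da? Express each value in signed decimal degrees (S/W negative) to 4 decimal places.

64.0208, 128.2917

Field P=15, P=15: +15·20° lon, +15·10° lat → SW at lon 120°, lat 60°.
Square 4, 4: +4·2° lon, +4·1° lat → SW at lon 128°, lat 64°.
Subsquare d=3, a=0: +3·0.0833333° lon, +0·0.0416667° lat → SW at lon 128.25°, lat 64°.
Cell spans 0.0833333° lon × 0.0416667° lat. Centre is SW corner plus half of each.
latitude 64.0208, longitude 128.2917.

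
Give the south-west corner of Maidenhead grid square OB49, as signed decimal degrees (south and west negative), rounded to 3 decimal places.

-71.000, 108.000

Field O=14, B=1: +14·20° lon, +1·10° lat → SW at lon 100°, lat -80°.
Square 4, 9: +4·2° lon, +9·1° lat → SW at lon 108°, lat -71°.
latitude -71.000, longitude 108.000.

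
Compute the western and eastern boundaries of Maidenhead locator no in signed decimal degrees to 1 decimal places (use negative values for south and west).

80.0, 100.0

Field N=13, O=14: +13·20° lon, +14·10° lat → SW at lon 80°, lat 50°.
Cell spans 20° lon × 10° lat.
west 80.0, east 100.0.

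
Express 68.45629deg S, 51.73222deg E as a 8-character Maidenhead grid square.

Add 180° to longitude and 90° to latitude: 231.73222, 21.54371.
Field: lon ⌊231.73222/20⌋ = 11 → L; lat ⌊21.54371/10⌋ = 2 → C.
Square: lon ⌊11.73222/2⌋ = 5; lat ⌊1.54371/1⌋ = 1.
Subsquare: lon ⌊1.73222/0.0833333⌋ = 20 → u; lat ⌊0.54371/0.0416667⌋ = 13 → n.
Extended square: lon ⌊0.06555/0.00833333⌋ = 7; lat ⌊0.00204/0.00416667⌋ = 0.

LC51un70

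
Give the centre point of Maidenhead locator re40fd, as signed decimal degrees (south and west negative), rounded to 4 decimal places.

Field R=17, E=4: +17·20° lon, +4·10° lat → SW at lon 160°, lat -50°.
Square 4, 0: +4·2° lon, +0·1° lat → SW at lon 168°, lat -50°.
Subsquare f=5, d=3: +5·0.0833333° lon, +3·0.0416667° lat → SW at lon 168.417°, lat -49.875°.
Cell spans 0.0833333° lon × 0.0416667° lat. Centre is SW corner plus half of each.
latitude -49.8542, longitude 168.4583.

-49.8542, 168.4583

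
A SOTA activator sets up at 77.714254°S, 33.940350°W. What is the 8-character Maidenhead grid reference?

Add 180° to longitude and 90° to latitude: 146.05965, 12.28575.
Field: lon ⌊146.05965/20⌋ = 7 → H; lat ⌊12.28575/10⌋ = 1 → B.
Square: lon ⌊6.05965/2⌋ = 3; lat ⌊2.28575/1⌋ = 2.
Subsquare: lon ⌊0.05965/0.0833333⌋ = 0 → a; lat ⌊0.28575/0.0416667⌋ = 6 → g.
Extended square: lon ⌊0.05965/0.00833333⌋ = 7; lat ⌊0.03575/0.00416667⌋ = 8.

HB32ag78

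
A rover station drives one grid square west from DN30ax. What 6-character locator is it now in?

DN20xx

Longitude subsquare a = 0; −1 → -1, wraps to 23 = x, carry into square.
Longitude square 3; −1 → 2.
The latitude characters are unchanged.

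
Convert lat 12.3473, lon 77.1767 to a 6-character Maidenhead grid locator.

MK82oi

Offset from 180°W / 90°S: lon 257.1767°, lat 102.3473°.
Field: lon ⌊257.1767/20⌋ = 12 → M; lat ⌊102.3473/10⌋ = 10 → K.
Square: lon ⌊17.1767/2⌋ = 8; lat ⌊2.3473/1⌋ = 2.
Subsquare: lon ⌊1.1767/0.0833333⌋ = 14 → o; lat ⌊0.3473/0.0416667⌋ = 8 → i.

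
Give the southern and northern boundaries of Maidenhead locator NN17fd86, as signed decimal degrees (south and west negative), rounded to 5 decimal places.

Field N=13, N=13: +13·20° lon, +13·10° lat → SW at lon 80°, lat 40°.
Square 1, 7: +1·2° lon, +7·1° lat → SW at lon 82°, lat 47°.
Subsquare f=5, d=3: +5·0.0833333° lon, +3·0.0416667° lat → SW at lon 82.4167°, lat 47.125°.
Extended square 8, 6: +8·0.00833333° lon, +6·0.00416667° lat → SW at lon 82.4833°, lat 47.15°.
Cell spans 0.00833333° lon × 0.00416667° lat.
south 47.15000, north 47.15417.

47.15000, 47.15417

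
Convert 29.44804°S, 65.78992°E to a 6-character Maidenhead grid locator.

MG20vn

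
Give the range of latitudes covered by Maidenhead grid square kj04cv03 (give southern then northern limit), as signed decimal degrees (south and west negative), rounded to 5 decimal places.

4.88750, 4.89167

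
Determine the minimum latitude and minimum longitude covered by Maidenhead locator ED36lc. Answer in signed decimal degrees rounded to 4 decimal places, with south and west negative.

-53.9167, -93.0833

Field E=4, D=3: +4·20° lon, +3·10° lat → SW at lon -100°, lat -60°.
Square 3, 6: +3·2° lon, +6·1° lat → SW at lon -94°, lat -54°.
Subsquare l=11, c=2: +11·0.0833333° lon, +2·0.0416667° lat → SW at lon -93.0833°, lat -53.9167°.
latitude -53.9167, longitude -93.0833.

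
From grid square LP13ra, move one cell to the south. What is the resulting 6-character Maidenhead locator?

LP12rx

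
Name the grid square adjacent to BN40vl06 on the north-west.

Longitude extended square 0; −1 → -1, wraps to 9, carry into subsquare.
Longitude subsquare v = 21; −1 → 20 = u.
Latitude extended square 6; +1 → 7.

BN40ul97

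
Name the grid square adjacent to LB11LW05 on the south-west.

Longitude extended square 0; −1 → -1, wraps to 9, carry into subsquare.
Longitude subsquare l = 11; −1 → 10 = k.
Latitude extended square 5; −1 → 4.

LB11kw94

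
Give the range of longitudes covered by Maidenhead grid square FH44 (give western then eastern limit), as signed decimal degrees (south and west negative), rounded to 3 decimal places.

-72.000, -70.000

Field F=5, H=7: +5·20° lon, +7·10° lat → SW at lon -80°, lat -20°.
Square 4, 4: +4·2° lon, +4·1° lat → SW at lon -72°, lat -16°.
Cell spans 2° lon × 1° lat.
west -72.000, east -70.000.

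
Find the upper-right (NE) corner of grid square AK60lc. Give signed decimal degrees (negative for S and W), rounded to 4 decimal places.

10.1250, -167.0000

Field A=0, K=10: +0·20° lon, +10·10° lat → SW at lon -180°, lat 10°.
Square 6, 0: +6·2° lon, +0·1° lat → SW at lon -168°, lat 10°.
Subsquare l=11, c=2: +11·0.0833333° lon, +2·0.0416667° lat → SW at lon -167.083°, lat 10.0833°.
Cell spans 0.0833333° lon × 0.0416667° lat. NE corner is SW corner plus one full cell.
latitude 10.1250, longitude -167.0000.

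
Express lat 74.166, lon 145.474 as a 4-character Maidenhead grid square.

QQ24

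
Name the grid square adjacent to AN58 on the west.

AN48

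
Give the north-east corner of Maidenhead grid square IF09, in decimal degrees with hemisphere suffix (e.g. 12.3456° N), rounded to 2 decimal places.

30.00° S, 18.00° W

Field I=8, F=5: +8·20° lon, +5·10° lat → SW at lon -20°, lat -40°.
Square 0, 9: +0·2° lon, +9·1° lat → SW at lon -20°, lat -31°.
Cell spans 2° lon × 1° lat. NE corner is SW corner plus one full cell.
latitude 30.00° S, longitude 18.00° W.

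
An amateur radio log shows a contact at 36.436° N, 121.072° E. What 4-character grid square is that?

Offset from 180°W / 90°S: lon 301.07°, lat 126.44°.
Field: 301.07/20 → 15 → P, 126.44/10 → 12 → M; chars PM.
Square: 1.07/2 → 0, 6.44/1 → 6; chars 06.

PM06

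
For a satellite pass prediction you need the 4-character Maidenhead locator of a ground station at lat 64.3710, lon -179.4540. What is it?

Shift to the Maidenhead origin (180°W, 90°S): lon 0.55, lat 154.37.
Field: lon ⌊0.55/20⌋ = 0 → A; lat ⌊154.37/10⌋ = 15 → P.
Square: lon ⌊0.55/2⌋ = 0; lat ⌊4.37/1⌋ = 4.

AP04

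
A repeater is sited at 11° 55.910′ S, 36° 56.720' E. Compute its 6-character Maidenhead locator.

KH88lb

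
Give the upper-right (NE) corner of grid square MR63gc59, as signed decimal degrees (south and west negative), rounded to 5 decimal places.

83.12500, 72.55000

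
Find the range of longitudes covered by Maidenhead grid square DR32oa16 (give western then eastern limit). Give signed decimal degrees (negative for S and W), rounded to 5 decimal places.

-112.82500, -112.81667

Field D=3, R=17: +3·20° lon, +17·10° lat → SW at lon -120°, lat 80°.
Square 3, 2: +3·2° lon, +2·1° lat → SW at lon -114°, lat 82°.
Subsquare o=14, a=0: +14·0.0833333° lon, +0·0.0416667° lat → SW at lon -112.833°, lat 82°.
Extended square 1, 6: +1·0.00833333° lon, +6·0.00416667° lat → SW at lon -112.825°, lat 82.025°.
Cell spans 0.00833333° lon × 0.00416667° lat.
west -112.82500, east -112.81667.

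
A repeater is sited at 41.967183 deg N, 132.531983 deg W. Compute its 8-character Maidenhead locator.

CN31rx62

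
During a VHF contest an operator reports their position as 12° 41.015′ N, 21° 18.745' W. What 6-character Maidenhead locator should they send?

HK92iq

Shift to the Maidenhead origin (180°W, 90°S): lon 158.6876, lat 102.6836.
Field: lon ⌊158.6876/20⌋ = 7 → H; lat ⌊102.6836/10⌋ = 10 → K.
Square: lon ⌊18.6876/2⌋ = 9; lat ⌊2.6836/1⌋ = 2.
Subsquare: lon ⌊0.6876/0.0833333⌋ = 8 → i; lat ⌊0.6836/0.0416667⌋ = 16 → q.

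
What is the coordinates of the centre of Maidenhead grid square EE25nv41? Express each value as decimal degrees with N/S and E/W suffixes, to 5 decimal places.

44.11875° S, 94.87917° W

Field E=4, E=4: +4·20° lon, +4·10° lat → SW at lon -100°, lat -50°.
Square 2, 5: +2·2° lon, +5·1° lat → SW at lon -96°, lat -45°.
Subsquare n=13, v=21: +13·0.0833333° lon, +21·0.0416667° lat → SW at lon -94.9167°, lat -44.125°.
Extended square 4, 1: +4·0.00833333° lon, +1·0.00416667° lat → SW at lon -94.8833°, lat -44.1208°.
Cell spans 0.00833333° lon × 0.00416667° lat. Centre is SW corner plus half of each.
latitude 44.11875° S, longitude 94.87917° W.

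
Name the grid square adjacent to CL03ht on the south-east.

CL03is

Longitude subsquare h = 7; +1 → 8 = i.
Latitude subsquare t = 19; −1 → 18 = s.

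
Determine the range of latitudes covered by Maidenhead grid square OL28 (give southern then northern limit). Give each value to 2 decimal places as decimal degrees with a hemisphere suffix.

28.00° N, 29.00° N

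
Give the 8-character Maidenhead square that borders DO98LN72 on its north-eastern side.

DO98ln83

Longitude extended square 7; +1 → 8.
Latitude extended square 2; +1 → 3.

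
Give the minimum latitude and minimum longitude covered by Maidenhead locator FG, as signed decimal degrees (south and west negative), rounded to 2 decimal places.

-30.00, -80.00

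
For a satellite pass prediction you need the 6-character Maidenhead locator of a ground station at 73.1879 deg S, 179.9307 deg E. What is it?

RB96xt

Add 180° to longitude and 90° to latitude: 359.9307, 16.8121.
Field: lon ⌊359.9307/20⌋ = 17 → R; lat ⌊16.8121/10⌋ = 1 → B.
Square: lon ⌊19.9307/2⌋ = 9; lat ⌊6.8121/1⌋ = 6.
Subsquare: lon ⌊1.9307/0.0833333⌋ = 23 → x; lat ⌊0.8121/0.0416667⌋ = 19 → t.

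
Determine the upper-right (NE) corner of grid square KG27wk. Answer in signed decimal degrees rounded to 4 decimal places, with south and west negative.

Field K=10, G=6: +10·20° lon, +6·10° lat → SW at lon 20°, lat -30°.
Square 2, 7: +2·2° lon, +7·1° lat → SW at lon 24°, lat -23°.
Subsquare w=22, k=10: +22·0.0833333° lon, +10·0.0416667° lat → SW at lon 25.8333°, lat -22.5833°.
Cell spans 0.0833333° lon × 0.0416667° lat. NE corner is SW corner plus one full cell.
latitude -22.5417, longitude 25.9167.

-22.5417, 25.9167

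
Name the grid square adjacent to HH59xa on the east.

HH69aa

Longitude subsquare x = 23; +1 → 24, wraps to 0 = a, carry into square.
Longitude square 5; +1 → 6.
The latitude characters are unchanged.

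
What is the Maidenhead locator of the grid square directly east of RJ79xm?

RJ89am

Longitude subsquare x = 23; +1 → 24, wraps to 0 = a, carry into square.
Longitude square 7; +1 → 8.
The latitude characters are unchanged.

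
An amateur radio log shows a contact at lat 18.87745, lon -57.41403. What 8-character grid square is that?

GK18hv00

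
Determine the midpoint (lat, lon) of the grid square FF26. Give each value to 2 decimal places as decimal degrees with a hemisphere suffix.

Field F=5, F=5: +5·20° lon, +5·10° lat → SW at lon -80°, lat -40°.
Square 2, 6: +2·2° lon, +6·1° lat → SW at lon -76°, lat -34°.
Cell spans 2° lon × 1° lat. Centre is SW corner plus half of each.
latitude 33.50° S, longitude 75.00° W.

33.50° S, 75.00° W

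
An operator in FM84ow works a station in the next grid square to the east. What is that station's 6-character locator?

FM84pw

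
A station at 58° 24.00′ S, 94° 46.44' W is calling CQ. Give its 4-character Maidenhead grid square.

ED21

Offset from 180°W / 90°S: lon 85.23°, lat 31.60°.
Field: 85.23/20 → 4 → E, 31.60/10 → 3 → D; chars ED.
Square: 5.23/2 → 2, 1.60/1 → 1; chars 21.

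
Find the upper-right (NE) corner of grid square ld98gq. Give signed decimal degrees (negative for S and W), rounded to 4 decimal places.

-51.2917, 58.5833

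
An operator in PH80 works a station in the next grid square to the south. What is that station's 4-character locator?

Latitude square 0; −1 → -1, wraps to 9, carry into field.
Latitude field H = 7; −1 → 6 = G.
The longitude characters are unchanged.

PG89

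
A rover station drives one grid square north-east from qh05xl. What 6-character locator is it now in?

QH15am

Longitude subsquare x = 23; +1 → 24, wraps to 0 = a, carry into square.
Longitude square 0; +1 → 1.
Latitude subsquare l = 11; +1 → 12 = m.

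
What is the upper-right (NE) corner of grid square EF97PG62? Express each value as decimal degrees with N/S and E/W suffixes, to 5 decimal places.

32.73750° S, 80.69167° W

Field E=4, F=5: +4·20° lon, +5·10° lat → SW at lon -100°, lat -40°.
Square 9, 7: +9·2° lon, +7·1° lat → SW at lon -82°, lat -33°.
Subsquare p=15, g=6: +15·0.0833333° lon, +6·0.0416667° lat → SW at lon -80.75°, lat -32.75°.
Extended square 6, 2: +6·0.00833333° lon, +2·0.00416667° lat → SW at lon -80.7°, lat -32.7417°.
Cell spans 0.00833333° lon × 0.00416667° lat. NE corner is SW corner plus one full cell.
latitude 32.73750° S, longitude 80.69167° W.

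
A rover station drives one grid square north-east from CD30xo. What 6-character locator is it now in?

Longitude subsquare x = 23; +1 → 24, wraps to 0 = a, carry into square.
Longitude square 3; +1 → 4.
Latitude subsquare o = 14; +1 → 15 = p.

CD40ap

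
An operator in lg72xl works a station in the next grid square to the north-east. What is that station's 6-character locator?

LG82am

Longitude subsquare x = 23; +1 → 24, wraps to 0 = a, carry into square.
Longitude square 7; +1 → 8.
Latitude subsquare l = 11; +1 → 12 = m.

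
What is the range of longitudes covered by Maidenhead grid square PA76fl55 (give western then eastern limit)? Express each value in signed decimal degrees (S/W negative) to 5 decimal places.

134.45833, 134.46667

Field P=15, A=0: +15·20° lon, +0·10° lat → SW at lon 120°, lat -90°.
Square 7, 6: +7·2° lon, +6·1° lat → SW at lon 134°, lat -84°.
Subsquare f=5, l=11: +5·0.0833333° lon, +11·0.0416667° lat → SW at lon 134.417°, lat -83.5417°.
Extended square 5, 5: +5·0.00833333° lon, +5·0.00416667° lat → SW at lon 134.458°, lat -83.5208°.
Cell spans 0.00833333° lon × 0.00416667° lat.
west 134.45833, east 134.46667.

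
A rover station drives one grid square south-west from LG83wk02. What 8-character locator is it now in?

Longitude extended square 0; −1 → -1, wraps to 9, carry into subsquare.
Longitude subsquare w = 22; −1 → 21 = v.
Latitude extended square 2; −1 → 1.

LG83vk91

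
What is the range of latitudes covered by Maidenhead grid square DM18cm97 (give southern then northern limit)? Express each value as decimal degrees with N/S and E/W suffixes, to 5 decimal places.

38.52917° N, 38.53333° N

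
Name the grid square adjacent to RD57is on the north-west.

RD57ht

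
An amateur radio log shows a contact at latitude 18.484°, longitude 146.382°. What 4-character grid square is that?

Shift to the Maidenhead origin (180°W, 90°S): lon 326.38, lat 108.48.
Field: 326.38/20 → 16 → Q, 108.48/10 → 10 → K; chars QK.
Square: 6.38/2 → 3, 8.48/1 → 8; chars 38.

QK38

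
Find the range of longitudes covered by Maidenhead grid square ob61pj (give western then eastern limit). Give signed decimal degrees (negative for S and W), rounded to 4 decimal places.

Field O=14, B=1: +14·20° lon, +1·10° lat → SW at lon 100°, lat -80°.
Square 6, 1: +6·2° lon, +1·1° lat → SW at lon 112°, lat -79°.
Subsquare p=15, j=9: +15·0.0833333° lon, +9·0.0416667° lat → SW at lon 113.25°, lat -78.625°.
Cell spans 0.0833333° lon × 0.0416667° lat.
west 113.2500, east 113.3333.

113.2500, 113.3333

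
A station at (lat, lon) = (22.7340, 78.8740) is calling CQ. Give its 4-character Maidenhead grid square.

Offset from 180°W / 90°S: lon 258.87°, lat 112.73°.
Field: 258.87/20 → 12 → M, 112.73/10 → 11 → L; chars ML.
Square: 18.87/2 → 9, 2.73/1 → 2; chars 92.

ML92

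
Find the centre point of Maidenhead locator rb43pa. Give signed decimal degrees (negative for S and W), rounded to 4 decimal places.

-76.9792, 169.2917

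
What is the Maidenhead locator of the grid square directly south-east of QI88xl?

QI98ak

Longitude subsquare x = 23; +1 → 24, wraps to 0 = a, carry into square.
Longitude square 8; +1 → 9.
Latitude subsquare l = 11; −1 → 10 = k.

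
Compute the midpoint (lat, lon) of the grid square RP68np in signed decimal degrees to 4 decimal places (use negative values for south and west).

68.6458, 173.1250

Field R=17, P=15: +17·20° lon, +15·10° lat → SW at lon 160°, lat 60°.
Square 6, 8: +6·2° lon, +8·1° lat → SW at lon 172°, lat 68°.
Subsquare n=13, p=15: +13·0.0833333° lon, +15·0.0416667° lat → SW at lon 173.083°, lat 68.625°.
Cell spans 0.0833333° lon × 0.0416667° lat. Centre is SW corner plus half of each.
latitude 68.6458, longitude 173.1250.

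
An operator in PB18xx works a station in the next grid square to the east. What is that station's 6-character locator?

PB28ax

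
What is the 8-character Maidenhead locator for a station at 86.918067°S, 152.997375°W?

BA33mb09

Add 180° to longitude and 90° to latitude: 27.00262, 3.08193.
Field: 27.00262/20 → 1 → B, 3.08193/10 → 0 → A; chars BA.
Square: 7.00262/2 → 3, 3.08193/1 → 3; chars 33.
Subsquare: 1.00262/0.0833333 → 12 → m, 0.08193/0.0416667 → 1 → b; chars mb.
Extended square: 0.00262/0.00833333 → 0, 0.04027/0.00416667 → 9; chars 09.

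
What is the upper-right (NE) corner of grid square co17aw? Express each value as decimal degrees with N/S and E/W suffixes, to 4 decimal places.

Field C=2, O=14: +2·20° lon, +14·10° lat → SW at lon -140°, lat 50°.
Square 1, 7: +1·2° lon, +7·1° lat → SW at lon -138°, lat 57°.
Subsquare a=0, w=22: +0·0.0833333° lon, +22·0.0416667° lat → SW at lon -138°, lat 57.9167°.
Cell spans 0.0833333° lon × 0.0416667° lat. NE corner is SW corner plus one full cell.
latitude 57.9583° N, longitude 137.9167° W.

57.9583° N, 137.9167° W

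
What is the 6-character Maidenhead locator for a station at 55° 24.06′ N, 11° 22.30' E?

JO55qj

Shift to the Maidenhead origin (180°W, 90°S): lon 191.3717, lat 145.4010.
Field: lon ⌊191.3717/20⌋ = 9 → J; lat ⌊145.4010/10⌋ = 14 → O.
Square: lon ⌊11.3717/2⌋ = 5; lat ⌊5.4010/1⌋ = 5.
Subsquare: lon ⌊1.3717/0.0833333⌋ = 16 → q; lat ⌊0.4010/0.0416667⌋ = 9 → j.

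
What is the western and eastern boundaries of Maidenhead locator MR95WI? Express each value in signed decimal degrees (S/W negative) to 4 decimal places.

79.8333, 79.9167

Field M=12, R=17: +12·20° lon, +17·10° lat → SW at lon 60°, lat 80°.
Square 9, 5: +9·2° lon, +5·1° lat → SW at lon 78°, lat 85°.
Subsquare w=22, i=8: +22·0.0833333° lon, +8·0.0416667° lat → SW at lon 79.8333°, lat 85.3333°.
Cell spans 0.0833333° lon × 0.0416667° lat.
west 79.8333, east 79.9167.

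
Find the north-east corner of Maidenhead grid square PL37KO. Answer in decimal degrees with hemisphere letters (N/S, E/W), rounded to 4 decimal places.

Field P=15, L=11: +15·20° lon, +11·10° lat → SW at lon 120°, lat 20°.
Square 3, 7: +3·2° lon, +7·1° lat → SW at lon 126°, lat 27°.
Subsquare k=10, o=14: +10·0.0833333° lon, +14·0.0416667° lat → SW at lon 126.833°, lat 27.5833°.
Cell spans 0.0833333° lon × 0.0416667° lat. NE corner is SW corner plus one full cell.
latitude 27.6250° N, longitude 126.9167° E.

27.6250° N, 126.9167° E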